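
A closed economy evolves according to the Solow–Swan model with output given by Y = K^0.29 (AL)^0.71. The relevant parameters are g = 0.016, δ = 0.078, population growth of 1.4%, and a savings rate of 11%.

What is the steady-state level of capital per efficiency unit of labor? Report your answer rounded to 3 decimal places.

At the steady state, Δk = 0, so s·k^α = (n + g + δ)·k.
Rearranging, k^(1−α) = s / (n + g + δ).
k^0.71 = 0.11 / (0.014 + 0.016 + 0.078) = 0.11 / 0.108 = 1.0185
k* = 1.0185^(1/0.71) ≈ 1.0262

k* ≈ 1.026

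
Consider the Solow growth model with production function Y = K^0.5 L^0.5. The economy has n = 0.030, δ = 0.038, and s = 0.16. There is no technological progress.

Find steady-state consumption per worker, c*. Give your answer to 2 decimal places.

c* ≈ 1.98

In steady state, investment equals break-even investment: s·k^α = (n + δ)·k.
Rearranging, k^(1−α) = s / (n + δ).
k^0.5 = 0.16 / (0.030 + 0.038) = 0.16 / 0.068 = 2.3529
k* = 2.3529^(1/0.5) ≈ 5.5361
y* = (k*)^α = 5.5361^0.5 ≈ 2.3529
c* = (1 − s)·y* = (1 − 0.16) × 2.3529 ≈ 1.9764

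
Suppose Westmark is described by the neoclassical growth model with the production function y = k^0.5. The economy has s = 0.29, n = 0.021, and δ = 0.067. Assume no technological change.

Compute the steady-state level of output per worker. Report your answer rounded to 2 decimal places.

At the steady state, Δk = 0, so s·k^α = (n + δ)·k.
Rearranging, k^(1−α) = s / (n + δ).
k^0.5 = 0.29 / (0.021 + 0.067) = 0.29 / 0.088 = 3.2955
k* = 3.2955^(1/0.5) ≈ 10.8603
y* = (k*)^α = 10.8603^0.5 ≈ 3.2955

y* ≈ 3.30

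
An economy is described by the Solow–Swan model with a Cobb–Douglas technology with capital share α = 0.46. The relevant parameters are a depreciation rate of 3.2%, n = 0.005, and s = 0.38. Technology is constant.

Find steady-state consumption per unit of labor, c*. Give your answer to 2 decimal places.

Steady state requires s·f(k) = (n + δ)·k, i.e. s·k^α = (n + δ)·k.
Rearranging, k^(1−α) = s / (n + δ).
k^0.54 = 0.38 / (0.005 + 0.032) = 0.38 / 0.037 = 10.2703
k* = 10.2703^(1/0.54) ≈ 74.6968
y* = (k*)^α = 74.6968^0.46 ≈ 7.2731
c* = (1 − s)·y* = (1 − 0.38) × 7.2731 ≈ 4.5093

c* ≈ 4.51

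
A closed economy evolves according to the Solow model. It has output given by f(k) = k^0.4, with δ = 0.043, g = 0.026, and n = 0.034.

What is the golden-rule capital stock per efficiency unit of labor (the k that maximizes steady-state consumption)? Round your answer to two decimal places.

The golden rule sets f'(k) = n + g + δ, i.e. α·k^(α−1) = n + g + δ.
So k^(1−α) = α / (n + g + δ) = 0.4 / 0.103 = 3.8835.
k_gold = 3.8835^(1/0.6) ≈ 9.5949

k_gold ≈ 9.59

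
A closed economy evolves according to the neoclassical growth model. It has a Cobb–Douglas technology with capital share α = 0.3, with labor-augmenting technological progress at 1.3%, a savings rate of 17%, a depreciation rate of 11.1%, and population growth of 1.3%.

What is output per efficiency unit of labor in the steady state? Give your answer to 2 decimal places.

y* = 1.10

Steady state requires s·f(k) = (n + g + δ)·k, i.e. s·k^α = (n + g + δ)·k.
Rearranging, k^(1−α) = s / (n + g + δ).
k^0.7 = 0.17 / (0.013 + 0.013 + 0.111) = 0.17 / 0.137 = 1.2409
k* = 1.2409^(1/0.7) ≈ 1.3612
y* = (k*)^α = 1.3612^0.3 ≈ 1.0969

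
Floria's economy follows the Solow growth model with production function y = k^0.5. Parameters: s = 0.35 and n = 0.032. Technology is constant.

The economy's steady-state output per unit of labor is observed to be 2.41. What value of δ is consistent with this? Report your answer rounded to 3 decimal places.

δ ≈ 0.113

In steady state, investment equals break-even investment: s·k^α = (n + δ)·k.
Since y* = [s/(n + δ)]^(α/(1−α)), we have s/(n + δ) = (y*)^((1−α)/α) = 2.41^1 = 2.4100.
Therefore n + δ = s / 2.4100 = 0.35 / 2.4100 = 0.1452, so δ = 0.1452 − 0.032 = 0.1132.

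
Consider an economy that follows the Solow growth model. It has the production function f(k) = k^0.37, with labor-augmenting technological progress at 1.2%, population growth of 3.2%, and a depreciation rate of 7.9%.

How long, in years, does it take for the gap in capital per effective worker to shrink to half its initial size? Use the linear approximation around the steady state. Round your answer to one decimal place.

half-life ≈ 8.9 years

Near the steady state the convergence rate is λ = (1 − α)(n + g + δ).
λ = (1 − 0.37) × 0.123 = 0.63 × 0.123 = 0.07749
Half-life = ln 2 / λ = 0.6931 / 0.07749 ≈ 8.94 years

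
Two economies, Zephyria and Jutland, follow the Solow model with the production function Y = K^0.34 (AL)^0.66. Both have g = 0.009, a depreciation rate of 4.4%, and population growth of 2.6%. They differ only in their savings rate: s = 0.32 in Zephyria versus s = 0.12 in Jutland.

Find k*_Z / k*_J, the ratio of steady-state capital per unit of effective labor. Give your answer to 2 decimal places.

Steady-state k* = [s/(n + g + δ)]^(1/(1−α)), so the ratio is [ (s_Z/(n + g + δ)_Z) / (s_J/(n + g + δ)_J) ]^1.5152.
s_Z/(n + g + δ)_Z = 0.32/0.079 = 4.0506; s_J/(n + g + δ)_J = 0.12/0.079 = 1.5190.
Ratio = (4.0506/1.5190)^1.5152 = 2.6666^1.5152 ≈ 4.4199

k*_Z / k*_J ≈ 4.42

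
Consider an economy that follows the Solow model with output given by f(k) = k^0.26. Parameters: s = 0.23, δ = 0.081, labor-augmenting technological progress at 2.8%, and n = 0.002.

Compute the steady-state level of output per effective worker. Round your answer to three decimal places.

y* = 1.292

At the steady state, Δk = 0, so s·k^α = (n + g + δ)·k.
Rearranging, k^(1−α) = s / (n + g + δ).
k^0.74 = 0.23 / (0.002 + 0.028 + 0.081) = 0.23 / 0.111 = 2.0721
k* = 2.0721^(1/0.74) ≈ 2.6766
y* = (k*)^α = 2.6766^0.26 ≈ 1.2917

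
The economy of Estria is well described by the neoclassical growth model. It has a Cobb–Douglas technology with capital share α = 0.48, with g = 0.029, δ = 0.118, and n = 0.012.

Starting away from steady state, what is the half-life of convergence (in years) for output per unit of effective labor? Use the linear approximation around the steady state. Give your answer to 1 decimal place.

about 8.4 years

Near the steady state the convergence rate is λ = (1 − α)(n + g + δ).
λ = (1 − 0.48) × 0.159 = 0.52 × 0.159 = 0.08268
Half-life = ln 2 / λ = 0.6931 / 0.08268 ≈ 8.38 years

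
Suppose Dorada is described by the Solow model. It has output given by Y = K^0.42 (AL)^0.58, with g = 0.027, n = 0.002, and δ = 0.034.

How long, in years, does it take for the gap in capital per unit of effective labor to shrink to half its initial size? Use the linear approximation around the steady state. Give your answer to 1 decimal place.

about 19.0 years

Near the steady state the convergence rate is λ = (1 − α)(n + g + δ).
λ = (1 − 0.42) × 0.063 = 0.58 × 0.063 = 0.03654
Half-life = ln 2 / λ = 0.6931 / 0.03654 ≈ 18.97 years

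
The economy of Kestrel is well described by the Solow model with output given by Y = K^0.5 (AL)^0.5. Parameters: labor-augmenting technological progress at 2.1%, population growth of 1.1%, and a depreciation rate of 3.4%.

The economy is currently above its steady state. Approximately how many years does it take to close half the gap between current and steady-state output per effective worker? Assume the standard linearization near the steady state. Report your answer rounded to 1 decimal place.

about 21.0 years

Near the steady state the convergence rate is λ = (1 − α)(n + g + δ).
λ = (1 − 0.5) × 0.066 = 0.5 × 0.066 = 0.0330
Half-life = ln 2 / λ = 0.6931 / 0.0330 ≈ 21.00 years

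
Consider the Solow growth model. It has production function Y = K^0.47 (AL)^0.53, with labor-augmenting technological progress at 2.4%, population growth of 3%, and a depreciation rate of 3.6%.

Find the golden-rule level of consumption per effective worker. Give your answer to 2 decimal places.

At the golden rule, f'(k) = n + g + δ, so α·k^(α−1) = n + g + δ and k_gold = (α/(n + g + δ))^(1/(1−α)).
k_gold = (0.47/0.090)^(1/0.53) = 5.2222^1.8868 ≈ 22.6176
c_gold = f(k_gold) − (n + g + δ)·k_gold = 4.3310 − 0.090×22.6176 ≈ 2.2954

c_gold ≈ 2.30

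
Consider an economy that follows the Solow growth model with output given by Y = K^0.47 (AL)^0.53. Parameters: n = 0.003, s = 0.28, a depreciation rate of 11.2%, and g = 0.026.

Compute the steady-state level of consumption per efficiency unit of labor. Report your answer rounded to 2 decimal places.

c* ≈ 1.32

In steady state, investment equals break-even investment: s·k^α = (n + g + δ)·k.
Rearranging, k^(1−α) = s / (n + g + δ).
k^0.53 = 0.28 / (0.003 + 0.026 + 0.112) = 0.28 / 0.141 = 1.9858
k* = 1.9858^(1/0.53) ≈ 3.6487
y* = (k*)^α = 3.6487^0.47 ≈ 1.8374
c* = (1 − s)·y* = (1 − 0.28) × 1.8374 ≈ 1.3229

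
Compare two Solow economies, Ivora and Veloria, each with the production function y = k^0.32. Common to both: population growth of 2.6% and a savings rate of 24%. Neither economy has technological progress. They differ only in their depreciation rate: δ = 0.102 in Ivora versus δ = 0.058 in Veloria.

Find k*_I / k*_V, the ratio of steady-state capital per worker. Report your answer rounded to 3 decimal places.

ratio ≈ 0.538

Steady-state k* = [s/(n + δ)]^(1/(1−α)), so the ratio is [ (s_I/(n + δ)_I) / (s_V/(n + δ)_V) ]^1.4706.
s_I/(n + δ)_I = 0.24/0.128 = 1.8750; s_V/(n + δ)_V = 0.24/0.084 = 2.8571.
Ratio = (1.8750/2.8571)^1.4706 = 0.6563^1.4706 ≈ 0.5383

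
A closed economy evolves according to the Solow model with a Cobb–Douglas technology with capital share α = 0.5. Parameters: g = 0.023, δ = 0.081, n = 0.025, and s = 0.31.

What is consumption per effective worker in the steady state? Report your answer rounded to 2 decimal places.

At the steady state, Δk = 0, so s·k^α = (n + g + δ)·k.
Dividing both sides by k: k^(1−α) = s / (n + g + δ).
k^0.5 = 0.31 / (0.025 + 0.023 + 0.081) = 0.31 / 0.129 = 2.4031
k* = 2.4031^(1/0.5) ≈ 5.7749
y* = (k*)^α = 5.7749^0.5 ≈ 2.4031
c* = (1 − s)·y* = (1 − 0.31) × 2.4031 ≈ 1.6581

c* ≈ 1.66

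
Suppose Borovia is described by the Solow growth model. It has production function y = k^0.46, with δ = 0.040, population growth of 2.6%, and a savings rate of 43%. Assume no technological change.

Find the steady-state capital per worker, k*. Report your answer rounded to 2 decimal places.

In steady state, investment equals break-even investment: s·k^α = (n + δ)·k.
Rearranging, k^(1−α) = s / (n + δ).
k^0.54 = 0.43 / (0.026 + 0.040) = 0.43 / 0.066 = 6.5152
k* = 6.5152^(1/0.54) ≈ 32.1569

k* ≈ 32.16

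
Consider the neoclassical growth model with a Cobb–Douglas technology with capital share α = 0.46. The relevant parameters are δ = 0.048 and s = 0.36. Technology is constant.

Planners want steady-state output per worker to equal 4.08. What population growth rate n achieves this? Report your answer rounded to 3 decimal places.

n ≈ 0.021

In steady state, investment equals break-even investment: s·k^α = (n + δ)·k.
Since y* = [s/(n + δ)]^(α/(1−α)), we have s/(n + δ) = (y*)^((1−α)/α) = 4.08^1.1739 = 5.2102.
Therefore n + δ = s / 5.2102 = 0.36 / 5.2102 = 0.0691, so n = 0.0691 − 0.048 = 0.0211.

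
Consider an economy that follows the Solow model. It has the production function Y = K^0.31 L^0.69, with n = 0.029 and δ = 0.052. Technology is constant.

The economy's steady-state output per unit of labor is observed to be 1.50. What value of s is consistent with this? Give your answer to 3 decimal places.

In steady state, investment equals break-even investment: s·k^α = (n + δ)·k.
Since y* = [s/(n + δ)]^(α/(1−α)), we have s/(n + δ) = (y*)^((1−α)/α) = 1.50^2.2258 = 2.4657.
Therefore s = 2.4657 × (n + δ) = 2.4657 × 0.081 = 0.1997.

s ≈ 0.200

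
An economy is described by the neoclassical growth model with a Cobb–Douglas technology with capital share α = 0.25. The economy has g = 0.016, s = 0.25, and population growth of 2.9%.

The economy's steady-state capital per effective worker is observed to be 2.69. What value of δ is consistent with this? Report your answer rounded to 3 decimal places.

δ ≈ 0.074

Steady state requires s·f(k) = (n + g + δ)·k, i.e. s·k^α = (n + g + δ)·k.
So s / (n + g + δ) = (k*)^(1−α) = 2.69^0.75 = 2.1005.
Therefore n + g + δ = s / 2.1005 = 0.25 / 2.1005 = 0.1190, so δ = 0.1190 − 0.045 = 0.0740.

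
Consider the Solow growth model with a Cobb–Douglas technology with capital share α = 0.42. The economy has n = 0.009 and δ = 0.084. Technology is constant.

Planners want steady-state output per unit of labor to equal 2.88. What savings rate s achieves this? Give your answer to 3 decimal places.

At the steady state, Δk = 0, so s·k^α = (n + δ)·k.
Since y* = [s/(n + δ)]^(α/(1−α)), we have s/(n + δ) = (y*)^((1−α)/α) = 2.88^1.381 = 4.3094.
Therefore s = 4.3094 × (n + δ) = 4.3094 × 0.093 = 0.4008.

s ≈ 0.401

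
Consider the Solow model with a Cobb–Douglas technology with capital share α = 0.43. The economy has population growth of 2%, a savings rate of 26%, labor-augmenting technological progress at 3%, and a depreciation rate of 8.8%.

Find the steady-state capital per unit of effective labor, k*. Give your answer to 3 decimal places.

k* = 3.038

Steady state requires s·f(k) = (n + g + δ)·k, i.e. s·k^α = (n + g + δ)·k.
Rearranging, k^(1−α) = s / (n + g + δ).
k^0.57 = 0.26 / (0.020 + 0.030 + 0.088) = 0.26 / 0.138 = 1.8841
k* = 1.8841^(1/0.57) ≈ 3.0384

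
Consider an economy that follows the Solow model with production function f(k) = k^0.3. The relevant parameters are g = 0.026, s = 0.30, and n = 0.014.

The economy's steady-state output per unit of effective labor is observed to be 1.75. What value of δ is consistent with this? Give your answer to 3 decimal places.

In steady state, investment equals break-even investment: s·k^α = (n + g + δ)·k.
Since y* = [s/(n + g + δ)]^(α/(1−α)), we have s/(n + g + δ) = (y*)^((1−α)/α) = 1.75^2.3333 = 3.6905.
Therefore n + g + δ = s / 3.6905 = 0.30 / 3.6905 = 0.0813, so δ = 0.0813 − 0.040 = 0.0413.

δ ≈ 0.041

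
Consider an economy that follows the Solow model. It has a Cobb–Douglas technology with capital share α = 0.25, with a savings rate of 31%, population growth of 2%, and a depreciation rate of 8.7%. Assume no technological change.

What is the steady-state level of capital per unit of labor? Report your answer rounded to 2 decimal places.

In steady state, investment equals break-even investment: s·k^α = (n + δ)·k.
Rearranging, k^(1−α) = s / (n + δ).
k^0.75 = 0.31 / (0.020 + 0.087) = 0.31 / 0.107 = 2.8972
k* = 2.8972^(1/0.75) ≈ 4.1302

k* = 4.13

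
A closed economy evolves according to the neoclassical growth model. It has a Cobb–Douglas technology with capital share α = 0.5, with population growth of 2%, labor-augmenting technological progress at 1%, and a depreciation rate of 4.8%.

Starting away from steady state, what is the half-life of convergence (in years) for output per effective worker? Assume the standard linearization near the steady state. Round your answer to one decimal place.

Near the steady state the convergence rate is λ = (1 − α)(n + g + δ).
λ = (1 − 0.5) × 0.078 = 0.5 × 0.078 = 0.0390
Half-life = ln 2 / λ = 0.6931 / 0.0390 ≈ 17.77 years

half-life ≈ 17.8 years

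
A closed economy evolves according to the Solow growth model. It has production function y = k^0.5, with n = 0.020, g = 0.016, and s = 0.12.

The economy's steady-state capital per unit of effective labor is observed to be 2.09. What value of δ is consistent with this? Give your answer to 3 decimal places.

δ ≈ 0.047

At the steady state, Δk = 0, so s·k^α = (n + g + δ)·k.
So s / (n + g + δ) = (k*)^(1−α) = 2.09^0.5 = 1.4457.
Therefore n + g + δ = s / 1.4457 = 0.12 / 1.4457 = 0.0830, so δ = 0.0830 − 0.036 = 0.0470.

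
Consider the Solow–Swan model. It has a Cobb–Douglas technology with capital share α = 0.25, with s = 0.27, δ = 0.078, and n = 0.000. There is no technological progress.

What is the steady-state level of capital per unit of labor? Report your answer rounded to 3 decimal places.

At the steady state, Δk = 0, so s·k^α = (n + δ)·k.
Dividing both sides by k: k^(1−α) = s / (n + δ).
k^0.75 = 0.27 / (0.000 + 0.078) = 0.27 / 0.078 = 3.4615
k* = 3.4615^(1/0.75) ≈ 5.2362

k* ≈ 5.236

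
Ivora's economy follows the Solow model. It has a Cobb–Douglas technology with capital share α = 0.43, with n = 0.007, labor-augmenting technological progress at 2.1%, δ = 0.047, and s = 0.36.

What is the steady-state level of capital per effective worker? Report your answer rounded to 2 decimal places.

k* ≈ 15.67

Steady state requires s·f(k) = (n + g + δ)·k, i.e. s·k^α = (n + g + δ)·k.
Rearranging, k^(1−α) = s / (n + g + δ).
k^0.57 = 0.36 / (0.007 + 0.021 + 0.047) = 0.36 / 0.075 = 4.8000
k* = 4.8000^(1/0.57) ≈ 15.6733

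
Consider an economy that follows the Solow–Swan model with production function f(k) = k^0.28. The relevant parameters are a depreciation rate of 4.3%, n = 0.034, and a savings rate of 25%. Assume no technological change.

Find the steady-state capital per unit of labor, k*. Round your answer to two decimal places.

Steady state requires s·f(k) = (n + δ)·k, i.e. s·k^α = (n + δ)·k.
Dividing both sides by k: k^(1−α) = s / (n + δ).
k^0.72 = 0.25 / (0.034 + 0.043) = 0.25 / 0.077 = 3.2468
k* = 3.2468^(1/0.72) ≈ 5.1328

k* ≈ 5.13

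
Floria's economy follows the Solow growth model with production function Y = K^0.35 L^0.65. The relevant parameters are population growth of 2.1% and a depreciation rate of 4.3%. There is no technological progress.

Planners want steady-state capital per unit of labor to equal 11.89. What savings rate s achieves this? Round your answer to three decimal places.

s ≈ 0.320

At the steady state, Δk = 0, so s·k^α = (n + δ)·k.
So s / (n + δ) = (k*)^(1−α) = 11.89^0.65 = 4.9988.
Therefore s = 4.9988 × (n + δ) = 4.9988 × 0.064 = 0.3199.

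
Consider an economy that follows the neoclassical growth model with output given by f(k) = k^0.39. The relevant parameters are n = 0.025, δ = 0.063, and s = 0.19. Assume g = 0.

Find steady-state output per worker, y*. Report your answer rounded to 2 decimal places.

Steady state requires s·f(k) = (n + δ)·k, i.e. s·k^α = (n + δ)·k.
Dividing both sides by k: k^(1−α) = s / (n + δ).
k^0.61 = 0.19 / (0.025 + 0.063) = 0.19 / 0.088 = 2.1591
k* = 2.1591^(1/0.61) ≈ 3.5317
y* = (k*)^α = 3.5317^0.39 ≈ 1.6357

y* = 1.64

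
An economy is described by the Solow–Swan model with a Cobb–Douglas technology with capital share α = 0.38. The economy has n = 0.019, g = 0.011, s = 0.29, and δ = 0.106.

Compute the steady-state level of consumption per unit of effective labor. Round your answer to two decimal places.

c* = 1.13

At the steady state, Δk = 0, so s·k^α = (n + g + δ)·k.
Rearranging, k^(1−α) = s / (n + g + δ).
k^0.62 = 0.29 / (0.019 + 0.011 + 0.106) = 0.29 / 0.136 = 2.1324
k* = 2.1324^(1/0.62) ≈ 3.3918
y* = (k*)^α = 3.3918^0.38 ≈ 1.5906
c* = (1 − s)·y* = (1 − 0.29) × 1.5906 ≈ 1.1293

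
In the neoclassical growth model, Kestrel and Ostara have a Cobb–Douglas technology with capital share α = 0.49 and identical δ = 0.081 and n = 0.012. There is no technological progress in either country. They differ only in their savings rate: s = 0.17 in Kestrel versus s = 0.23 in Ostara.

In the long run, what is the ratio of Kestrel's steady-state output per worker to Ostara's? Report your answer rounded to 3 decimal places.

Steady-state y* = [s/(n + δ)]^(α/(1−α)), so the ratio is [ (s_K/(n + δ)_K) / (s_O/(n + δ)_O) ]^0.9608.
s_K/(n + δ)_K = 0.17/0.093 = 1.8280; s_O/(n + δ)_O = 0.23/0.093 = 2.4731.
Ratio = (1.8280/2.4731)^0.9608 = 0.7392^0.9608 ≈ 0.7480

ratio ≈ 0.748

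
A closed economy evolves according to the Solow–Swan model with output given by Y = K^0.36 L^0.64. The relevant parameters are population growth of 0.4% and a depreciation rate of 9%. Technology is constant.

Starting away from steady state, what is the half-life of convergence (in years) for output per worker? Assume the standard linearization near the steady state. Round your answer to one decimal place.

Near the steady state the convergence rate is λ = (1 − α)(n + δ).
λ = (1 − 0.36) × 0.094 = 0.64 × 0.094 = 0.06016
Half-life = ln 2 / λ = 0.6931 / 0.06016 ≈ 11.52 years

t_½ ≈ 11.5 years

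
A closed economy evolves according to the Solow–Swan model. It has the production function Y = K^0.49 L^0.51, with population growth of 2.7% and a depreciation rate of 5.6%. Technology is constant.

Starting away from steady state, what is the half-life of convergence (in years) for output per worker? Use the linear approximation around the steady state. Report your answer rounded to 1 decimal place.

about 16.4 years

Near the steady state the convergence rate is λ = (1 − α)(n + δ).
λ = (1 − 0.49) × 0.083 = 0.51 × 0.083 = 0.04233
Half-life = ln 2 / λ = 0.6931 / 0.04233 ≈ 16.37 years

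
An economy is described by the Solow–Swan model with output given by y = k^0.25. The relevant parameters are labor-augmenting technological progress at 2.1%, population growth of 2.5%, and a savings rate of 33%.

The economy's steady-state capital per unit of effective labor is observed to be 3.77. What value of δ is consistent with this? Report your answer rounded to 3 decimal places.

Steady state requires s·f(k) = (n + g + δ)·k, i.e. s·k^α = (n + g + δ)·k.
So s / (n + g + δ) = (k*)^(1−α) = 3.77^0.75 = 2.7056.
Therefore n + g + δ = s / 2.7056 = 0.33 / 2.7056 = 0.1220, so δ = 0.1220 − 0.046 = 0.0760.

δ ≈ 0.076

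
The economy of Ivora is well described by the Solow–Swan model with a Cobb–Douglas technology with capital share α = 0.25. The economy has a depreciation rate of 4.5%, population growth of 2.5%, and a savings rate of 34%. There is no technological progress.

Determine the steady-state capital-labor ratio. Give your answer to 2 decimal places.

In steady state, investment equals break-even investment: s·k^α = (n + δ)·k.
Dividing both sides by k: k^(1−α) = s / (n + δ).
k^0.75 = 0.34 / (0.025 + 0.045) = 0.34 / 0.070 = 4.8571
k* = 4.8571^(1/0.75) ≈ 8.2256

k* ≈ 8.23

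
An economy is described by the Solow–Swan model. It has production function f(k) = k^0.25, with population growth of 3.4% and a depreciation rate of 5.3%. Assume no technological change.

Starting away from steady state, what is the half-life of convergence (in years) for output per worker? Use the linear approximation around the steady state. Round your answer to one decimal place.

t_½ ≈ 10.6 years

Near the steady state the convergence rate is λ = (1 − α)(n + δ).
λ = (1 − 0.25) × 0.087 = 0.75 × 0.087 = 0.06525
Half-life = ln 2 / λ = 0.6931 / 0.06525 ≈ 10.62 years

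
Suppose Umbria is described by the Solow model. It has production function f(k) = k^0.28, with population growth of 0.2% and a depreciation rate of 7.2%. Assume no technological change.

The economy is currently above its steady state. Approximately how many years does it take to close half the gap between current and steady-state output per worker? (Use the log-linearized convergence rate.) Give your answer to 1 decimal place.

Near the steady state the convergence rate is λ = (1 − α)(n + δ).
λ = (1 − 0.28) × 0.074 = 0.72 × 0.074 = 0.05328
Half-life = ln 2 / λ = 0.6931 / 0.05328 ≈ 13.01 years

t_½ ≈ 13.0 years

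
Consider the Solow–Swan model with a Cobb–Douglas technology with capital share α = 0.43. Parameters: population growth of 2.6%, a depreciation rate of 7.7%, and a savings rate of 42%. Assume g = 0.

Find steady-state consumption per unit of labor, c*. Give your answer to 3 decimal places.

c* ≈ 1.675

In steady state, investment equals break-even investment: s·k^α = (n + δ)·k.
Dividing both sides by k: k^(1−α) = s / (n + δ).
k^0.57 = 0.42 / (0.026 + 0.077) = 0.42 / 0.103 = 4.0777
k* = 4.0777^(1/0.57) ≈ 11.7735
y* = (k*)^α = 11.7735^0.43 ≈ 2.8873
c* = (1 − s)·y* = (1 − 0.42) × 2.8873 ≈ 1.6746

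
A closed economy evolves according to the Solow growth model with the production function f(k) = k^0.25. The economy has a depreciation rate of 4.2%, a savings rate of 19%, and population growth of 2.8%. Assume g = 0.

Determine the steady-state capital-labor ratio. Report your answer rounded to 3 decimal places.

k* ≈ 3.786

In steady state, investment equals break-even investment: s·k^α = (n + δ)·k.
Dividing both sides by k: k^(1−α) = s / (n + δ).
k^0.75 = 0.19 / (0.028 + 0.042) = 0.19 / 0.070 = 2.7143
k* = 2.7143^(1/0.75) ≈ 3.7863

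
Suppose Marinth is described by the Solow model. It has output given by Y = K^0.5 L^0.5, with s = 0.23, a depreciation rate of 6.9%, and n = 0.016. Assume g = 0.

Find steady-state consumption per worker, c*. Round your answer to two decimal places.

Steady state requires s·f(k) = (n + δ)·k, i.e. s·k^α = (n + δ)·k.
Dividing both sides by k: k^(1−α) = s / (n + δ).
k^0.5 = 0.23 / (0.016 + 0.069) = 0.23 / 0.085 = 2.7059
k* = 2.7059^(1/0.5) ≈ 7.3219
y* = (k*)^α = 7.3219^0.5 ≈ 2.7059
c* = (1 − s)·y* = (1 − 0.23) × 2.7059 ≈ 2.0835

c* ≈ 2.08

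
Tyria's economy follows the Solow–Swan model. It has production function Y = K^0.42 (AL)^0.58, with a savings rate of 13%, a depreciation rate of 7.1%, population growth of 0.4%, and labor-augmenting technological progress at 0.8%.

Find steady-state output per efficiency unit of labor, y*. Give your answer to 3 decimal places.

Steady state requires s·f(k) = (n + g + δ)·k, i.e. s·k^α = (n + g + δ)·k.
Dividing both sides by k: k^(1−α) = s / (n + g + δ).
k^0.58 = 0.13 / (0.004 + 0.008 + 0.071) = 0.13 / 0.083 = 1.5663
k* = 1.5663^(1/0.58) ≈ 2.1677
y* = (k*)^α = 2.1677^0.42 ≈ 1.3839

y* ≈ 1.384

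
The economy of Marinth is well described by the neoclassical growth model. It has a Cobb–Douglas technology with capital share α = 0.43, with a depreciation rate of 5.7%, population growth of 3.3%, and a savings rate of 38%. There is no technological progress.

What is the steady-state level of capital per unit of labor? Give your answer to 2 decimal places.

k* ≈ 12.52

Steady state requires s·f(k) = (n + δ)·k, i.e. s·k^α = (n + δ)·k.
Dividing both sides by k: k^(1−α) = s / (n + δ).
k^0.57 = 0.38 / (0.033 + 0.057) = 0.38 / 0.090 = 4.2222
k* = 4.2222^(1/0.57) ≈ 12.5152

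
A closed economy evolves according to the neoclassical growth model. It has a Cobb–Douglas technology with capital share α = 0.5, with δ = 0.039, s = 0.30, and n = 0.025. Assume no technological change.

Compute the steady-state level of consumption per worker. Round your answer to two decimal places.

In steady state, investment equals break-even investment: s·k^α = (n + δ)·k.
Dividing both sides by k: k^(1−α) = s / (n + δ).
k^0.5 = 0.30 / (0.025 + 0.039) = 0.30 / 0.064 = 4.6875
k* = 4.6875^(1/0.5) ≈ 21.9727
y* = (k*)^α = 21.9727^0.5 ≈ 4.6875
c* = (1 − s)·y* = (1 − 0.30) × 4.6875 ≈ 3.2813

c* = 3.28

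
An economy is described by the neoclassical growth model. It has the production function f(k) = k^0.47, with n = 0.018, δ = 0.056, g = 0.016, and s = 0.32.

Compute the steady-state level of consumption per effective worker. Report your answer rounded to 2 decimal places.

Steady state requires s·f(k) = (n + g + δ)·k, i.e. s·k^α = (n + g + δ)·k.
Dividing both sides by k: k^(1−α) = s / (n + g + δ).
k^0.53 = 0.32 / (0.018 + 0.016 + 0.056) = 0.32 / 0.090 = 3.5556
k* = 3.5556^(1/0.53) ≈ 10.9511
y* = (k*)^α = 10.9511^0.47 ≈ 3.0800
c* = (1 − s)·y* = (1 − 0.32) × 3.0800 ≈ 2.0944

c* ≈ 2.09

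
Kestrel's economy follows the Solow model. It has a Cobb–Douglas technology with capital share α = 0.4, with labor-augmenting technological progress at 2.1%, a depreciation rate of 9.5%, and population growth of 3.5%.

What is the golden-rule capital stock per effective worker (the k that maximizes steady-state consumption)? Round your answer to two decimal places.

The golden rule sets f'(k) = n + g + δ, i.e. α·k^(α−1) = n + g + δ.
So k^(1−α) = α / (n + g + δ) = 0.4 / 0.151 = 2.6490.
k_gold = 2.6490^(1/0.6) ≈ 5.0715

k_gold ≈ 5.07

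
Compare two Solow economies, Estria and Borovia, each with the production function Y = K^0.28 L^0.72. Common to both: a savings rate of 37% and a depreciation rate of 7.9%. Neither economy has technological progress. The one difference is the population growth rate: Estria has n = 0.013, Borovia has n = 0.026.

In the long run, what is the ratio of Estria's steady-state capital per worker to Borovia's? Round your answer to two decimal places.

k*_E / k*_B ≈ 1.20

Steady-state k* = [s/(n + δ)]^(1/(1−α)), so the ratio is [ (s_E/(n + δ)_E) / (s_B/(n + δ)_B) ]^1.3889.
s_E/(n + δ)_E = 0.37/0.092 = 4.0217; s_B/(n + δ)_B = 0.37/0.105 = 3.5238.
Ratio = (4.0217/3.5238)^1.3889 = 1.1413^1.3889 ≈ 1.2015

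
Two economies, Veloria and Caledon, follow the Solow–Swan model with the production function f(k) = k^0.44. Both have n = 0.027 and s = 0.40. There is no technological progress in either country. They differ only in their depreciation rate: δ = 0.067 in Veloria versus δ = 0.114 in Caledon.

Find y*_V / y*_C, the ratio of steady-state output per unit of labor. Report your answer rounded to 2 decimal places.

y*_V / y*_C ≈ 1.38

Steady-state y* = [s/(n + δ)]^(α/(1−α)), so the ratio is [ (s_V/(n + δ)_V) / (s_C/(n + δ)_C) ]^0.7857.
s_V/(n + δ)_V = 0.40/0.094 = 4.2553; s_C/(n + δ)_C = 0.40/0.141 = 2.8369.
Ratio = (4.2553/2.8369)^0.7857 = 1.5000^0.7857 ≈ 1.3752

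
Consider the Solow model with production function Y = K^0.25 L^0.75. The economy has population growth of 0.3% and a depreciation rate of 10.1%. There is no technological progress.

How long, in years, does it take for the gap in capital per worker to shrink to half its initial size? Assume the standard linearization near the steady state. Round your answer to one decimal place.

half-life ≈ 8.9 years

Near the steady state the convergence rate is λ = (1 − α)(n + δ).
λ = (1 − 0.25) × 0.104 = 0.75 × 0.104 = 0.0780
Half-life = ln 2 / λ = 0.6931 / 0.0780 ≈ 8.89 years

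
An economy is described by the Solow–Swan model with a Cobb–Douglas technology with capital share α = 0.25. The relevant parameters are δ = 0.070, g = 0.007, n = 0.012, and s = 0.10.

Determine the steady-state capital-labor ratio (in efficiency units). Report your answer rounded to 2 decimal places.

Steady state requires s·f(k) = (n + g + δ)·k, i.e. s·k^α = (n + g + δ)·k.
Dividing both sides by k: k^(1−α) = s / (n + g + δ).
k^0.75 = 0.10 / (0.012 + 0.007 + 0.070) = 0.10 / 0.089 = 1.1236
k* = 1.1236^(1/0.75) ≈ 1.1681

k* = 1.17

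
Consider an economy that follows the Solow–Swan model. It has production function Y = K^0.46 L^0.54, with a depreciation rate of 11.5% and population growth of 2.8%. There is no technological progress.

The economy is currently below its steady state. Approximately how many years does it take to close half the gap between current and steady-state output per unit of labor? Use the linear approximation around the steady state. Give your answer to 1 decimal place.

t_½ ≈ 9.0 years

Near the steady state the convergence rate is λ = (1 − α)(n + δ).
λ = (1 − 0.46) × 0.143 = 0.54 × 0.143 = 0.07722
Half-life = ln 2 / λ = 0.6931 / 0.07722 ≈ 8.98 years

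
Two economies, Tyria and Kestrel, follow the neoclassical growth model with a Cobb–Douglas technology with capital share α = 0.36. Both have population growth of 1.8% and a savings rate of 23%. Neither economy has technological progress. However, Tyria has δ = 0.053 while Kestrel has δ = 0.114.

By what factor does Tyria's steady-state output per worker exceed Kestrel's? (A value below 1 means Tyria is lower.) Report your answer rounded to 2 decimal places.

y*_T / y*_K ≈ 1.42

Steady-state y* = [s/(n + δ)]^(α/(1−α)), so the ratio is [ (s_T/(n + δ)_T) / (s_K/(n + δ)_K) ]^0.5625.
s_T/(n + δ)_T = 0.23/0.071 = 3.2394; s_K/(n + δ)_K = 0.23/0.132 = 1.7424.
Ratio = (3.2394/1.7424)^0.5625 = 1.8592^0.5625 ≈ 1.4174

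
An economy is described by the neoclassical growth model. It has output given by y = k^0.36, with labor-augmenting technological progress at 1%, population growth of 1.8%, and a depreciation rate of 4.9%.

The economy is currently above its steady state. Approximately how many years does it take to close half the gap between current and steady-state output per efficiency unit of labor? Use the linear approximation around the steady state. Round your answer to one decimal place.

Near the steady state the convergence rate is λ = (1 − α)(n + g + δ).
λ = (1 − 0.36) × 0.077 = 0.64 × 0.077 = 0.04928
Half-life = ln 2 / λ = 0.6931 / 0.04928 ≈ 14.06 years

t_½ ≈ 14.1 years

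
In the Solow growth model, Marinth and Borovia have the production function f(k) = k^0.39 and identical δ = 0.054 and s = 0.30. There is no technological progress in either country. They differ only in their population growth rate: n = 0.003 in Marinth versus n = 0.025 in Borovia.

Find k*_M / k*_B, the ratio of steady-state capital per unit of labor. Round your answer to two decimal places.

k*_M / k*_B ≈ 1.71

Steady-state k* = [s/(n + δ)]^(1/(1−α)), so the ratio is [ (s_M/(n + δ)_M) / (s_B/(n + δ)_B) ]^1.6393.
s_M/(n + δ)_M = 0.30/0.057 = 5.2632; s_B/(n + δ)_B = 0.30/0.079 = 3.7975.
Ratio = (5.2632/3.7975)^1.6393 = 1.3860^1.6393 ≈ 1.7076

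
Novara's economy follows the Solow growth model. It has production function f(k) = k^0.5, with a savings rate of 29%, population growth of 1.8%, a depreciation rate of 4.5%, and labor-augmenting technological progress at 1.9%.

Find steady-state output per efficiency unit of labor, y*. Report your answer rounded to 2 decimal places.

In steady state, investment equals break-even investment: s·k^α = (n + g + δ)·k.
Rearranging, k^(1−α) = s / (n + g + δ).
k^0.5 = 0.29 / (0.018 + 0.019 + 0.045) = 0.29 / 0.082 = 3.5366
k* = 3.5366^(1/0.5) ≈ 12.5075
y* = (k*)^α = 12.5075^0.5 ≈ 3.5366

y* ≈ 3.54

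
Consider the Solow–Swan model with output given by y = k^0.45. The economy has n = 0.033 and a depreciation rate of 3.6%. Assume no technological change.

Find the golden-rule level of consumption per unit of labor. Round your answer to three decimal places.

c_gold ≈ 2.551

At the golden rule, f'(k) = n + δ, so α·k^(α−1) = n + δ and k_gold = (α/(n + δ))^(1/(1−α)).
k_gold = (0.45/0.069)^(1/0.55) = 6.5217^1.8182 ≈ 30.2462
c_gold = f(k_gold) − (n + δ)·k_gold = 4.6377 − 0.069×30.2462 ≈ 2.5507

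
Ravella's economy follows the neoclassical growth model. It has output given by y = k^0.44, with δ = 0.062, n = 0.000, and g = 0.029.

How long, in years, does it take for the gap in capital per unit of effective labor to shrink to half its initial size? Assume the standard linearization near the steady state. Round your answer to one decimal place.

half-life ≈ 13.6 years

Near the steady state the convergence rate is λ = (1 − α)(n + g + δ).
λ = (1 − 0.44) × 0.091 = 0.56 × 0.091 = 0.05096
Half-life = ln 2 / λ = 0.6931 / 0.05096 ≈ 13.60 years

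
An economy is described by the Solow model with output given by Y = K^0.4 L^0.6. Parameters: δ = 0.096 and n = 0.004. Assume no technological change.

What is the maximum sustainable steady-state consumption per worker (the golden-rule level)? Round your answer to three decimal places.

c_gold ≈ 1.512

At the golden rule, f'(k) = n + δ, so α·k^(α−1) = n + δ and k_gold = (α/(n + δ))^(1/(1−α)).
k_gold = (0.4/0.100)^(1/0.6) = 4.0000^1.6667 ≈ 10.0798
c_gold = f(k_gold) − (n + δ)·k_gold = 2.5199 − 0.100×10.0798 ≈ 1.5119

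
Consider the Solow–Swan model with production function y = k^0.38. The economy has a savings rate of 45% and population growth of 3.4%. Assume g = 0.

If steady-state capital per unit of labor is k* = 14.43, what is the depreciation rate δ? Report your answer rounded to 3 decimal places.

δ ≈ 0.052

Steady state requires s·f(k) = (n + δ)·k, i.e. s·k^α = (n + δ)·k.
So s / (n + δ) = (k*)^(1−α) = 14.43^0.62 = 5.2329.
Therefore n + δ = s / 5.2329 = 0.45 / 5.2329 = 0.0860, so δ = 0.0860 − 0.034 = 0.0520.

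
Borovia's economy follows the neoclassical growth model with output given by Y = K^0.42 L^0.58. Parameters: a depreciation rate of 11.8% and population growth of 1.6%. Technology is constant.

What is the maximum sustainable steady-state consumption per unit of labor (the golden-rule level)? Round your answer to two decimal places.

c_gold ≈ 1.33

At the golden rule, f'(k) = n + δ, so α·k^(α−1) = n + δ and k_gold = (α/(n + δ))^(1/(1−α)).
k_gold = (0.42/0.134)^(1/0.58) = 3.1343^1.7241 ≈ 7.1680
c_gold = f(k_gold) − (n + δ)·k_gold = 2.2870 − 0.134×7.1680 ≈ 1.3265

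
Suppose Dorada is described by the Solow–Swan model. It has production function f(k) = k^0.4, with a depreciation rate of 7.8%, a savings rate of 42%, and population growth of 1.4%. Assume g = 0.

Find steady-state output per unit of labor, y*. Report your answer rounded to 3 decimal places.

y* ≈ 2.752

In steady state, investment equals break-even investment: s·k^α = (n + δ)·k.
Rearranging, k^(1−α) = s / (n + δ).
k^0.6 = 0.42 / (0.014 + 0.078) = 0.42 / 0.092 = 4.5652
k* = 4.5652^(1/0.6) ≈ 12.5632
y* = (k*)^α = 12.5632^0.4 ≈ 2.7519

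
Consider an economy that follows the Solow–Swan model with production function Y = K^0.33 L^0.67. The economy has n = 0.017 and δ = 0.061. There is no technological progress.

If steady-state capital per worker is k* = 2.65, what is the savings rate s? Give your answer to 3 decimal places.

s ≈ 0.150

In steady state, investment equals break-even investment: s·k^α = (n + δ)·k.
So s / (n + δ) = (k*)^(1−α) = 2.65^0.67 = 1.9212.
Therefore s = 1.9212 × (n + δ) = 1.9212 × 0.078 = 0.1499.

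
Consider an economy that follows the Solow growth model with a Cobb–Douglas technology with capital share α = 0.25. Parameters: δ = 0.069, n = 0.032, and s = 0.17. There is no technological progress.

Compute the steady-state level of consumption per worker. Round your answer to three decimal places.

c* = 0.987

At the steady state, Δk = 0, so s·k^α = (n + δ)·k.
Dividing both sides by k: k^(1−α) = s / (n + δ).
k^0.75 = 0.17 / (0.032 + 0.069) = 0.17 / 0.101 = 1.6832
k* = 1.6832^(1/0.75) ≈ 2.0022
y* = (k*)^α = 2.0022^0.25 ≈ 1.1895
c* = (1 − s)·y* = (1 − 0.17) × 1.1895 ≈ 0.9873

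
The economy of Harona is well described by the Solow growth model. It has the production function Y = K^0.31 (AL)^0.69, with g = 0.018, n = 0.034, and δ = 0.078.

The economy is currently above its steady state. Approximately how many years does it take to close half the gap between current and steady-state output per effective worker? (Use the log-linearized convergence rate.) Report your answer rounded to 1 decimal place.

Near the steady state the convergence rate is λ = (1 − α)(n + g + δ).
λ = (1 − 0.31) × 0.130 = 0.69 × 0.130 = 0.0897
Half-life = ln 2 / λ = 0.6931 / 0.0897 ≈ 7.73 years

t_½ ≈ 7.7 years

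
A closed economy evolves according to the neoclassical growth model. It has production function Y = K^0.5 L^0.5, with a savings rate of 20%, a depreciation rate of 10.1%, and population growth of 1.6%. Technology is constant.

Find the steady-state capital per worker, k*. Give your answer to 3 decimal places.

k* = 2.922

Steady state requires s·f(k) = (n + δ)·k, i.e. s·k^α = (n + δ)·k.
Rearranging, k^(1−α) = s / (n + δ).
k^0.5 = 0.20 / (0.016 + 0.101) = 0.20 / 0.117 = 1.7094
k* = 1.7094^(1/0.5) ≈ 2.9220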